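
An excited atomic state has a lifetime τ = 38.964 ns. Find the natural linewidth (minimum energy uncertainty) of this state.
8.446 neV

Using the energy-time uncertainty principle:
ΔEΔt ≥ ℏ/2

The lifetime τ represents the time uncertainty Δt.
The natural linewidth (minimum energy uncertainty) is:

ΔE = ℏ/(2τ)
ΔE = (1.055e-34 J·s) / (2 × 3.896e-08 s)
ΔE = 1.353e-27 J = 8.446 neV

This natural linewidth limits the precision of spectroscopic measurements.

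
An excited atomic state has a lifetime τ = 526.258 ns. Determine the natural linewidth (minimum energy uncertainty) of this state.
625.370 peV

Using the energy-time uncertainty principle:
ΔEΔt ≥ ℏ/2

The lifetime τ represents the time uncertainty Δt.
The natural linewidth (minimum energy uncertainty) is:

ΔE = ℏ/(2τ)
ΔE = (1.055e-34 J·s) / (2 × 5.263e-07 s)
ΔE = 1.002e-28 J = 625.370 peV

This natural linewidth limits the precision of spectroscopic measurements.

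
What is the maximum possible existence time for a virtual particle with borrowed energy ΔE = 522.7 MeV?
6.296 × 10^-25 s

Using the energy-time uncertainty principle:
ΔEΔt ≥ ℏ/2

For a virtual particle borrowing energy ΔE, the maximum lifetime is:
Δt_max = ℏ/(2ΔE)

Converting energy:
ΔE = 522.7 MeV = 8.375e-11 J

Δt_max = (1.055e-34 J·s) / (2 × 8.375e-11 J)
Δt_max = 6.296e-25 s = 6.296 × 10^-25 s

Virtual particles with higher borrowed energy exist for shorter times.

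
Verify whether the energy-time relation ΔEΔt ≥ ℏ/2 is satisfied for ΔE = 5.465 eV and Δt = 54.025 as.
No, it violates the uncertainty relation.

Calculate the product ΔEΔt:
ΔE = 5.465 eV = 8.756e-19 J
ΔEΔt = (8.756e-19 J) × (5.403e-17 s)
ΔEΔt = 4.730e-35 J·s

Compare to the minimum allowed value ℏ/2:
ℏ/2 = 5.273e-35 J·s

Since ΔEΔt = 4.730e-35 J·s < 5.273e-35 J·s = ℏ/2,
this violates the uncertainty relation.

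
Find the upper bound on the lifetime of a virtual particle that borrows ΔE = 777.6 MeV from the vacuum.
4.232 × 10^-25 s

Using the energy-time uncertainty principle:
ΔEΔt ≥ ℏ/2

For a virtual particle borrowing energy ΔE, the maximum lifetime is:
Δt_max = ℏ/(2ΔE)

Converting energy:
ΔE = 777.6 MeV = 1.246e-10 J

Δt_max = (1.055e-34 J·s) / (2 × 1.246e-10 J)
Δt_max = 4.232e-25 s = 4.232 × 10^-25 s

Virtual particles with higher borrowed energy exist for shorter times.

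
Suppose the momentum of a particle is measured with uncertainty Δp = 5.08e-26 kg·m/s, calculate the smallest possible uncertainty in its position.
1.038 nm

Using the Heisenberg uncertainty principle:
ΔxΔp ≥ ℏ/2

The minimum uncertainty in position is:
Δx_min = ℏ/(2Δp)
Δx_min = (1.055e-34 J·s) / (2 × 5.080e-26 kg·m/s)
Δx_min = 1.038e-09 m = 1.038 nm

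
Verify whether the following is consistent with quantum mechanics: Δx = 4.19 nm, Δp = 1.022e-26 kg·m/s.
No, it violates the uncertainty principle (impossible measurement).

Calculate the product ΔxΔp:
ΔxΔp = (4.190e-09 m) × (1.022e-26 kg·m/s)
ΔxΔp = 4.282e-35 J·s

Compare to the minimum allowed value ℏ/2:
ℏ/2 = 5.273e-35 J·s

Since ΔxΔp = 4.282e-35 J·s < 5.273e-35 J·s = ℏ/2,
the measurement violates the uncertainty principle.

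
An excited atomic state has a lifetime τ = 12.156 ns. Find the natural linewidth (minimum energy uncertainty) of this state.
27.074 neV

Using the energy-time uncertainty principle:
ΔEΔt ≥ ℏ/2

The lifetime τ represents the time uncertainty Δt.
The natural linewidth (minimum energy uncertainty) is:

ΔE = ℏ/(2τ)
ΔE = (1.055e-34 J·s) / (2 × 1.216e-08 s)
ΔE = 4.338e-27 J = 27.074 neV

This natural linewidth limits the precision of spectroscopic measurements.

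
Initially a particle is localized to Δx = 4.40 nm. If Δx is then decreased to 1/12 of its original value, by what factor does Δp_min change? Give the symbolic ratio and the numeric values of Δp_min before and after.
Original Δp_min = 1.198 × 10^-26 kg·m/s; new Δp'_min = 1.438 × 10^-25 kg·m/s; ratio Δp'_min/Δp_min = 12.

From the uncertainty principle ΔxΔp ≥ ℏ/2, the minimum momentum uncertainty is Δp_min = ℏ/(2Δx).

Original (Δx = 4.40 nm = 4.400e-09 m):
Δp_min = (1.055e-34 J·s)/(2 × 4.400e-09 m) = 1.198e-26 kg·m/s

When Δx → (1/12)Δx:
Δp'_min = ℏ/(2 × (1/12)Δx) = 12 × ℏ/(2Δx) = 12 × Δp_min
Δp'_min = 12 × 1.198e-26 kg·m/s = 1.438e-25 kg·m/s

Since Δp_min ∝ 1/Δx, when Δx is decreased to 1/12 of its original value, Δp_min increases to 12 times its original value.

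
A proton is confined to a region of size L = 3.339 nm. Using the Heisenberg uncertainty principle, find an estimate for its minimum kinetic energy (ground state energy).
465.287 neV

Using the uncertainty principle to estimate ground state energy:

1. The position uncertainty is approximately the confinement size:
   Δx ≈ L = 3.339e-09 m

2. From ΔxΔp ≥ ℏ/2, the minimum momentum uncertainty is:
   Δp ≈ ℏ/(2L) = 1.579e-26 kg·m/s

3. The kinetic energy is approximately:
   KE ≈ (Δp)²/(2m) = (1.579e-26)²/(2 × 1.673e-27 kg)
   KE ≈ 7.455e-26 J = 465.287 neV

This is an order-of-magnitude estimate of the ground state energy.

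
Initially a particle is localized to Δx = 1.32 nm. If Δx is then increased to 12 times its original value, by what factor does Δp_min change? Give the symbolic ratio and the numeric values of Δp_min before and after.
Original Δp_min = 3.995 × 10^-26 kg·m/s; new Δp'_min = 3.329 × 10^-27 kg·m/s; ratio Δp'_min/Δp_min = 1/12.

From the uncertainty principle ΔxΔp ≥ ℏ/2, the minimum momentum uncertainty is Δp_min = ℏ/(2Δx).

Original (Δx = 1.32 nm = 1.320e-09 m):
Δp_min = (1.055e-34 J·s)/(2 × 1.320e-09 m) = 3.995e-26 kg·m/s

When Δx → 12Δx:
Δp'_min = ℏ/(2 × 12Δx) = (1/12) × ℏ/(2Δx) = (1/12) × Δp_min
Δp'_min = 1/12 × 3.995e-26 kg·m/s = 3.329e-27 kg·m/s

Since Δp_min ∝ 1/Δx, when Δx is increased to 12 times its original value, Δp_min decreases to 1/12 of its original value.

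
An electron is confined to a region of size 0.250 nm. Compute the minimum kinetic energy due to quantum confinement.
152.399 meV

Using the uncertainty principle:

1. Position uncertainty: Δx ≈ 2.500e-10 m
2. Minimum momentum uncertainty: Δp = ℏ/(2Δx) = 2.109e-25 kg·m/s
3. Minimum kinetic energy:
   KE = (Δp)²/(2m) = (2.109e-25)²/(2 × 9.109e-31 kg)
   KE = 2.442e-20 J = 152.399 meV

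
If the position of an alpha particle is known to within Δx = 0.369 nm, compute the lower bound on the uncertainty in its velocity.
21.505 m/s

Using the Heisenberg uncertainty principle and Δp = mΔv:
ΔxΔp ≥ ℏ/2
Δx(mΔv) ≥ ℏ/2

The minimum uncertainty in velocity is:
Δv_min = ℏ/(2mΔx)
Δv_min = (1.055e-34 J·s) / (2 × 6.645e-27 kg × 3.690e-10 m)
Δv_min = 2.151e+01 m/s = 21.505 m/s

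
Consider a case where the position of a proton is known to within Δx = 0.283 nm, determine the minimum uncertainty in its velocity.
111.394 m/s

Using the Heisenberg uncertainty principle and Δp = mΔv:
ΔxΔp ≥ ℏ/2
Δx(mΔv) ≥ ℏ/2

The minimum uncertainty in velocity is:
Δv_min = ℏ/(2mΔx)
Δv_min = (1.055e-34 J·s) / (2 × 1.673e-27 kg × 2.830e-10 m)
Δv_min = 1.114e+02 m/s = 111.394 m/s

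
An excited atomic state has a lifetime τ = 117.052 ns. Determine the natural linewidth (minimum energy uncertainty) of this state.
2.812 neV

Using the energy-time uncertainty principle:
ΔEΔt ≥ ℏ/2

The lifetime τ represents the time uncertainty Δt.
The natural linewidth (minimum energy uncertainty) is:

ΔE = ℏ/(2τ)
ΔE = (1.055e-34 J·s) / (2 × 1.171e-07 s)
ΔE = 4.505e-28 J = 2.812 neV

This natural linewidth limits the precision of spectroscopic measurements.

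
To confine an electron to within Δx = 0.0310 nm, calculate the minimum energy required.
9.912 eV

Localizing a particle requires giving it sufficient momentum uncertainty:

1. From uncertainty principle: Δp ≥ ℏ/(2Δx)
   Δp_min = (1.055e-34 J·s) / (2 × 3.100e-11 m)
   Δp_min = 1.701e-24 kg·m/s

2. This momentum uncertainty corresponds to kinetic energy:
   KE ≈ (Δp)²/(2m) = (1.701e-24)²/(2 × 9.109e-31 kg)
   KE = 1.588e-18 J = 9.912 eV

Tighter localization requires more energy.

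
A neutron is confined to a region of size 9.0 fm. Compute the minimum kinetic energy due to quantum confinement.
63.954 keV

Using the uncertainty principle:

1. Position uncertainty: Δx ≈ 9.000e-15 m
2. Minimum momentum uncertainty: Δp = ℏ/(2Δx) = 5.859e-21 kg·m/s
3. Minimum kinetic energy:
   KE = (Δp)²/(2m) = (5.859e-21)²/(2 × 1.675e-27 kg)
   KE = 1.025e-14 J = 63.954 keV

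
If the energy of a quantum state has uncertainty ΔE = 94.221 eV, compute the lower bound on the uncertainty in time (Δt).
3.493 as

Using the energy-time uncertainty principle:
ΔEΔt ≥ ℏ/2

The minimum uncertainty in time is:
Δt_min = ℏ/(2ΔE)
Δt_min = (1.055e-34 J·s) / (2 × 1.510e-17 J)
Δt_min = 3.493e-18 s = 3.493 as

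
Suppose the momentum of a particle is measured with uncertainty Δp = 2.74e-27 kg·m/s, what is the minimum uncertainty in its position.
19.244 nm

Using the Heisenberg uncertainty principle:
ΔxΔp ≥ ℏ/2

The minimum uncertainty in position is:
Δx_min = ℏ/(2Δp)
Δx_min = (1.055e-34 J·s) / (2 × 2.740e-27 kg·m/s)
Δx_min = 1.924e-08 m = 19.244 nm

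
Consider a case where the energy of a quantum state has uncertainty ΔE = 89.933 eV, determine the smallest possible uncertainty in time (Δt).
3.659 as

Using the energy-time uncertainty principle:
ΔEΔt ≥ ℏ/2

The minimum uncertainty in time is:
Δt_min = ℏ/(2ΔE)
Δt_min = (1.055e-34 J·s) / (2 × 1.441e-17 J)
Δt_min = 3.659e-18 s = 3.659 as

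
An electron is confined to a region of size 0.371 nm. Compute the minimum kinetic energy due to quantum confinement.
69.201 meV

Using the uncertainty principle:

1. Position uncertainty: Δx ≈ 3.710e-10 m
2. Minimum momentum uncertainty: Δp = ℏ/(2Δx) = 1.421e-25 kg·m/s
3. Minimum kinetic energy:
   KE = (Δp)²/(2m) = (1.421e-25)²/(2 × 9.109e-31 kg)
   KE = 1.109e-20 J = 69.201 meV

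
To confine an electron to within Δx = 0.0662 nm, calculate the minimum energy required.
2.173 eV

Localizing a particle requires giving it sufficient momentum uncertainty:

1. From uncertainty principle: Δp ≥ ℏ/(2Δx)
   Δp_min = (1.055e-34 J·s) / (2 × 6.620e-11 m)
   Δp_min = 7.965e-25 kg·m/s

2. This momentum uncertainty corresponds to kinetic energy:
   KE ≈ (Δp)²/(2m) = (7.965e-25)²/(2 × 9.109e-31 kg)
   KE = 3.482e-19 J = 2.173 eV

Tighter localization requires more energy.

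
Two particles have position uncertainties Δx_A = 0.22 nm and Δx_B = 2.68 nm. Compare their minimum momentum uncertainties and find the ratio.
Particle A has the larger minimum momentum uncertainty, by a factor of 12.18.

For each particle, the minimum momentum uncertainty is Δp_min = ℏ/(2Δx):

Particle A: Δp_A = ℏ/(2×2.200e-10 m) = 2.397e-25 kg·m/s
Particle B: Δp_B = ℏ/(2×2.680e-09 m) = 1.967e-26 kg·m/s

Ratio: Δp_A/Δp_B = 12.18

Since Δp_min ∝ 1/Δx, the particle with smaller position uncertainty (A) has larger momentum uncertainty.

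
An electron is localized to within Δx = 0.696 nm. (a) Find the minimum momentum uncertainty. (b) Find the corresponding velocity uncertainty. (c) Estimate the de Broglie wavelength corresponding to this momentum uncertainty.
(a) Δp_min = 7.576 × 10^-26 kg·m/s
(b) Δv_min = 83.166 km/s
(c) λ_dB = 8.746 nm

Step-by-step:

(a) From the uncertainty principle:
Δp_min = ℏ/(2Δx) = (1.055e-34 J·s)/(2 × 6.960e-10 m) = 7.576e-26 kg·m/s

(b) The velocity uncertainty:
Δv = Δp/m = (7.576e-26 kg·m/s)/(9.109e-31 kg) = 8.317e+04 m/s = 83.166 km/s

(c) The de Broglie wavelength for this momentum:
λ = h/p = (6.626e-34 J·s)/(7.576e-26 kg·m/s) = 8.746e-09 m = 8.746 nm

Note: The de Broglie wavelength is comparable to the localization size, as expected from wave-particle duality.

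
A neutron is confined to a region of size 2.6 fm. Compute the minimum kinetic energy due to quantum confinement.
766.318 keV

Using the uncertainty principle:

1. Position uncertainty: Δx ≈ 2.600e-15 m
2. Minimum momentum uncertainty: Δp = ℏ/(2Δx) = 2.028e-20 kg·m/s
3. Minimum kinetic energy:
   KE = (Δp)²/(2m) = (2.028e-20)²/(2 × 1.675e-27 kg)
   KE = 1.228e-13 J = 766.318 keV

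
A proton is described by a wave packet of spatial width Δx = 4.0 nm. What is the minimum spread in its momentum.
1.318 × 10^-26 kg·m/s

For a wave packet, the spatial width Δx and momentum spread Δp are related by the uncertainty principle:
ΔxΔp ≥ ℏ/2

The minimum momentum spread is:
Δp_min = ℏ/(2Δx)
Δp_min = (1.055e-34 J·s) / (2 × 4.000e-09 m)
Δp_min = 1.318e-26 kg·m/s

A wave packet cannot have both a well-defined position and well-defined momentum.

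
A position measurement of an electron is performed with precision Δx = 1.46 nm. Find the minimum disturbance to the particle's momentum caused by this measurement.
3.612 × 10^-26 kg·m/s

The uncertainty principle implies that measuring position disturbs momentum:
ΔxΔp ≥ ℏ/2

When we measure position with precision Δx, we necessarily introduce a momentum uncertainty:
Δp ≥ ℏ/(2Δx)
Δp_min = (1.055e-34 J·s) / (2 × 1.460e-09 m)
Δp_min = 3.612e-26 kg·m/s

The more precisely we measure position, the greater the momentum disturbance.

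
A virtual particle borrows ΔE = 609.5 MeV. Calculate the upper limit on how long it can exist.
5.400 × 10^-25 s

Using the energy-time uncertainty principle:
ΔEΔt ≥ ℏ/2

For a virtual particle borrowing energy ΔE, the maximum lifetime is:
Δt_max = ℏ/(2ΔE)

Converting energy:
ΔE = 609.5 MeV = 9.765e-11 J

Δt_max = (1.055e-34 J·s) / (2 × 9.765e-11 J)
Δt_max = 5.400e-25 s = 5.400 × 10^-25 s

Virtual particles with higher borrowed energy exist for shorter times.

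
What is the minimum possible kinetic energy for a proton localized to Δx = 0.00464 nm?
240.945 meV

Localizing a particle requires giving it sufficient momentum uncertainty:

1. From uncertainty principle: Δp ≥ ℏ/(2Δx)
   Δp_min = (1.055e-34 J·s) / (2 × 4.640e-12 m)
   Δp_min = 1.136e-23 kg·m/s

2. This momentum uncertainty corresponds to kinetic energy:
   KE ≈ (Δp)²/(2m) = (1.136e-23)²/(2 × 1.673e-27 kg)
   KE = 3.860e-20 J = 240.945 meV

Tighter localization requires more energy.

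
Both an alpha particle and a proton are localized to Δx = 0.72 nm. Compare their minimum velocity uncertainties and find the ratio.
The proton has the larger minimum velocity uncertainty, by a ratio of 4.0.

For both particles, Δp_min = ℏ/(2Δx) = 7.323e-26 kg·m/s (same for both).

The velocity uncertainty is Δv = Δp/m:
- alpha particle: Δv = 7.323e-26 / 6.645e-27 = 1.102e+01 m/s = 11.022 m/s
- proton: Δv = 7.323e-26 / 1.673e-27 = 4.378e+01 m/s = 43.784 m/s

Ratio: 4.378e+01 / 1.102e+01 = 4.0

The lighter particle has larger velocity uncertainty because Δv ∝ 1/m.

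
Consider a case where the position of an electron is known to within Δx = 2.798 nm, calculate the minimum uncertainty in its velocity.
20.688 km/s

Using the Heisenberg uncertainty principle and Δp = mΔv:
ΔxΔp ≥ ℏ/2
Δx(mΔv) ≥ ℏ/2

The minimum uncertainty in velocity is:
Δv_min = ℏ/(2mΔx)
Δv_min = (1.055e-34 J·s) / (2 × 9.109e-31 kg × 2.798e-09 m)
Δv_min = 2.069e+04 m/s = 20.688 km/s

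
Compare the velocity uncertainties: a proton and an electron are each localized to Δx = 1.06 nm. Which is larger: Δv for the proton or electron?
The electron has the larger minimum velocity uncertainty, by a ratio of 1836.2.

For both particles, Δp_min = ℏ/(2Δx) = 4.974e-26 kg·m/s (same for both).

The velocity uncertainty is Δv = Δp/m:
- proton: Δv = 4.974e-26 / 1.673e-27 = 2.974e+01 m/s = 29.740 m/s
- electron: Δv = 4.974e-26 / 9.109e-31 = 5.461e+04 m/s = 54.607 km/s

Ratio: 5.461e+04 / 2.974e+01 = 1836.2

The lighter particle has larger velocity uncertainty because Δv ∝ 1/m.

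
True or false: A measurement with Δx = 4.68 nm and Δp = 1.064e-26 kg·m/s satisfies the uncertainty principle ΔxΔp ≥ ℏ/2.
No, it violates the uncertainty principle (impossible measurement).

Calculate the product ΔxΔp:
ΔxΔp = (4.680e-09 m) × (1.064e-26 kg·m/s)
ΔxΔp = 4.980e-35 J·s

Compare to the minimum allowed value ℏ/2:
ℏ/2 = 5.273e-35 J·s

Since ΔxΔp = 4.980e-35 J·s < 5.273e-35 J·s = ℏ/2,
the measurement violates the uncertainty principle.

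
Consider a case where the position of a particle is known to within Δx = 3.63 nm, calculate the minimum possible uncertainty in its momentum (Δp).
1.453 × 10^-26 kg·m/s

Using the Heisenberg uncertainty principle:
ΔxΔp ≥ ℏ/2

The minimum uncertainty in momentum is:
Δp_min = ℏ/(2Δx)
Δp_min = (1.055e-34 J·s) / (2 × 3.630e-09 m)
Δp_min = 1.453e-26 kg·m/s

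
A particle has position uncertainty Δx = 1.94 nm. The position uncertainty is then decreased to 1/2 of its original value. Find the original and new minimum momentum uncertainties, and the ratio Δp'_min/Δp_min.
Original Δp_min = 2.718 × 10^-26 kg·m/s; new Δp'_min = 5.436 × 10^-26 kg·m/s; ratio Δp'_min/Δp_min = 2.

From the uncertainty principle ΔxΔp ≥ ℏ/2, the minimum momentum uncertainty is Δp_min = ℏ/(2Δx).

Original (Δx = 1.94 nm = 1.940e-09 m):
Δp_min = (1.055e-34 J·s)/(2 × 1.940e-09 m) = 2.718e-26 kg·m/s

When Δx → (1/2)Δx:
Δp'_min = ℏ/(2 × (1/2)Δx) = 2 × ℏ/(2Δx) = 2 × Δp_min
Δp'_min = 2 × 2.718e-26 kg·m/s = 5.436e-26 kg·m/s

Since Δp_min ∝ 1/Δx, when Δx is decreased to 1/2 of its original value, Δp_min increases to 2 times its original value.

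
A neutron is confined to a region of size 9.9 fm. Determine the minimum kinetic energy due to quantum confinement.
52.855 keV

Using the uncertainty principle:

1. Position uncertainty: Δx ≈ 9.900e-15 m
2. Minimum momentum uncertainty: Δp = ℏ/(2Δx) = 5.326e-21 kg·m/s
3. Minimum kinetic energy:
   KE = (Δp)²/(2m) = (5.326e-21)²/(2 × 1.675e-27 kg)
   KE = 8.468e-15 J = 52.855 keV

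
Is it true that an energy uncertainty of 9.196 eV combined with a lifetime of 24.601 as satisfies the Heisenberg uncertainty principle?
No, it violates the uncertainty relation.

Calculate the product ΔEΔt:
ΔE = 9.196 eV = 1.473e-18 J
ΔEΔt = (1.473e-18 J) × (2.460e-17 s)
ΔEΔt = 3.625e-35 J·s

Compare to the minimum allowed value ℏ/2:
ℏ/2 = 5.273e-35 J·s

Since ΔEΔt = 3.625e-35 J·s < 5.273e-35 J·s = ℏ/2,
this violates the uncertainty relation.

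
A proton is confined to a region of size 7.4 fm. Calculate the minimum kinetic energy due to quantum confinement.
94.731 keV

Using the uncertainty principle:

1. Position uncertainty: Δx ≈ 7.400e-15 m
2. Minimum momentum uncertainty: Δp = ℏ/(2Δx) = 7.125e-21 kg·m/s
3. Minimum kinetic energy:
   KE = (Δp)²/(2m) = (7.125e-21)²/(2 × 1.673e-27 kg)
   KE = 1.518e-14 J = 94.731 keV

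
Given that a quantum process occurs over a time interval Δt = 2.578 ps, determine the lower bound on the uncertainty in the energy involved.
127.659 μeV

Using the energy-time uncertainty principle:
ΔEΔt ≥ ℏ/2

The minimum uncertainty in energy is:
ΔE_min = ℏ/(2Δt)
ΔE_min = (1.055e-34 J·s) / (2 × 2.578e-12 s)
ΔE_min = 2.045e-23 J = 127.659 μeV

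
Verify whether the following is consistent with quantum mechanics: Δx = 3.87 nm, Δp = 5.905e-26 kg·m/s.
Yes, it satisfies the uncertainty principle.

Calculate the product ΔxΔp:
ΔxΔp = (3.870e-09 m) × (5.905e-26 kg·m/s)
ΔxΔp = 2.285e-34 J·s

Compare to the minimum allowed value ℏ/2:
ℏ/2 = 5.273e-35 J·s

Since ΔxΔp = 2.285e-34 J·s ≥ 5.273e-35 J·s = ℏ/2,
the measurement satisfies the uncertainty principle.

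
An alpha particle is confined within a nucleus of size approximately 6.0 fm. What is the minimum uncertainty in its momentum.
8.788 × 10^-21 kg·m/s

Using the Heisenberg uncertainty principle:
ΔxΔp ≥ ℏ/2

With Δx ≈ L = 6.000e-15 m (the confinement size):
Δp_min = ℏ/(2Δx)
Δp_min = (1.055e-34 J·s) / (2 × 6.000e-15 m)
Δp_min = 8.788e-21 kg·m/s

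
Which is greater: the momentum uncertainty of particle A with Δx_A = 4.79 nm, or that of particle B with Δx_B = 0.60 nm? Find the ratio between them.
Particle B has the larger minimum momentum uncertainty, by a factor of 7.98.

For each particle, the minimum momentum uncertainty is Δp_min = ℏ/(2Δx):

Particle A: Δp_A = ℏ/(2×4.790e-09 m) = 1.101e-26 kg·m/s
Particle B: Δp_B = ℏ/(2×6.000e-10 m) = 8.788e-26 kg·m/s

Ratio: Δp_B/Δp_A = 7.98

Since Δp_min ∝ 1/Δx, the particle with smaller position uncertainty (B) has larger momentum uncertainty.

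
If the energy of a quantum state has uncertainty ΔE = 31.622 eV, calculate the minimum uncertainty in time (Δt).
10.408 as

Using the energy-time uncertainty principle:
ΔEΔt ≥ ℏ/2

The minimum uncertainty in time is:
Δt_min = ℏ/(2ΔE)
Δt_min = (1.055e-34 J·s) / (2 × 5.066e-18 J)
Δt_min = 1.041e-17 s = 10.408 as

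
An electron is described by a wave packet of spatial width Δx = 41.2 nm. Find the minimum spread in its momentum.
1.280 × 10^-27 kg·m/s

For a wave packet, the spatial width Δx and momentum spread Δp are related by the uncertainty principle:
ΔxΔp ≥ ℏ/2

The minimum momentum spread is:
Δp_min = ℏ/(2Δx)
Δp_min = (1.055e-34 J·s) / (2 × 4.120e-08 m)
Δp_min = 1.280e-27 kg·m/s

A wave packet cannot have both a well-defined position and well-defined momentum.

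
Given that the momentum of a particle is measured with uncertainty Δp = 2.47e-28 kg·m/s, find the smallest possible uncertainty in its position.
213.476 nm

Using the Heisenberg uncertainty principle:
ΔxΔp ≥ ℏ/2

The minimum uncertainty in position is:
Δx_min = ℏ/(2Δp)
Δx_min = (1.055e-34 J·s) / (2 × 2.470e-28 kg·m/s)
Δx_min = 2.135e-07 m = 213.476 nm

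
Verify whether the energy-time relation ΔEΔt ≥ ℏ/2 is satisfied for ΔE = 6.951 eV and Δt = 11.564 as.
No, it violates the uncertainty relation.

Calculate the product ΔEΔt:
ΔE = 6.951 eV = 1.114e-18 J
ΔEΔt = (1.114e-18 J) × (1.156e-17 s)
ΔEΔt = 1.288e-35 J·s

Compare to the minimum allowed value ℏ/2:
ℏ/2 = 5.273e-35 J·s

Since ΔEΔt = 1.288e-35 J·s < 5.273e-35 J·s = ℏ/2,
this violates the uncertainty relation.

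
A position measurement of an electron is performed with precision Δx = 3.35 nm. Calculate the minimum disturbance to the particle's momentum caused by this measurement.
1.574 × 10^-26 kg·m/s

The uncertainty principle implies that measuring position disturbs momentum:
ΔxΔp ≥ ℏ/2

When we measure position with precision Δx, we necessarily introduce a momentum uncertainty:
Δp ≥ ℏ/(2Δx)
Δp_min = (1.055e-34 J·s) / (2 × 3.350e-09 m)
Δp_min = 1.574e-26 kg·m/s

The more precisely we measure position, the greater the momentum disturbance.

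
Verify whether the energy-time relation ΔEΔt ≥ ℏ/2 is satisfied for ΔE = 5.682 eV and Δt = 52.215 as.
No, it violates the uncertainty relation.

Calculate the product ΔEΔt:
ΔE = 5.682 eV = 9.104e-19 J
ΔEΔt = (9.104e-19 J) × (5.222e-17 s)
ΔEΔt = 4.753e-35 J·s

Compare to the minimum allowed value ℏ/2:
ℏ/2 = 5.273e-35 J·s

Since ΔEΔt = 4.753e-35 J·s < 5.273e-35 J·s = ℏ/2,
this violates the uncertainty relation.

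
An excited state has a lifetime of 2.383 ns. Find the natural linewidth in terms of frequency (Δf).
33.394 MHz

Using the energy-time uncertainty principle and E = hf:
ΔEΔt ≥ ℏ/2
hΔf·Δt ≥ ℏ/2

The minimum frequency uncertainty is:
Δf = ℏ/(2hτ) = 1/(4πτ)
Δf = 1/(4π × 2.383e-09 s)
Δf = 3.339e+07 Hz = 33.394 MHz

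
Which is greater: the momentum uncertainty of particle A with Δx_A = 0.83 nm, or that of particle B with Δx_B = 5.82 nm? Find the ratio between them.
Particle A has the larger minimum momentum uncertainty, by a factor of 7.01.

For each particle, the minimum momentum uncertainty is Δp_min = ℏ/(2Δx):

Particle A: Δp_A = ℏ/(2×8.300e-10 m) = 6.353e-26 kg·m/s
Particle B: Δp_B = ℏ/(2×5.820e-09 m) = 9.060e-27 kg·m/s

Ratio: Δp_A/Δp_B = 7.01

Since Δp_min ∝ 1/Δx, the particle with smaller position uncertainty (A) has larger momentum uncertainty.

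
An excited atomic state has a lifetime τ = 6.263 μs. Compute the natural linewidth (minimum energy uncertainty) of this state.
52.548 peV

Using the energy-time uncertainty principle:
ΔEΔt ≥ ℏ/2

The lifetime τ represents the time uncertainty Δt.
The natural linewidth (minimum energy uncertainty) is:

ΔE = ℏ/(2τ)
ΔE = (1.055e-34 J·s) / (2 × 6.263e-06 s)
ΔE = 8.419e-30 J = 52.548 peV

This natural linewidth limits the precision of spectroscopic measurements.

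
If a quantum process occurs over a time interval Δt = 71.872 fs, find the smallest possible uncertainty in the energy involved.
4.579 meV

Using the energy-time uncertainty principle:
ΔEΔt ≥ ℏ/2

The minimum uncertainty in energy is:
ΔE_min = ℏ/(2Δt)
ΔE_min = (1.055e-34 J·s) / (2 × 7.187e-14 s)
ΔE_min = 7.336e-22 J = 4.579 meV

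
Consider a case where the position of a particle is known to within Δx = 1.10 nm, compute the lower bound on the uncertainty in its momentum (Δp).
4.794 × 10^-26 kg·m/s

Using the Heisenberg uncertainty principle:
ΔxΔp ≥ ℏ/2

The minimum uncertainty in momentum is:
Δp_min = ℏ/(2Δx)
Δp_min = (1.055e-34 J·s) / (2 × 1.100e-09 m)
Δp_min = 4.794e-26 kg·m/s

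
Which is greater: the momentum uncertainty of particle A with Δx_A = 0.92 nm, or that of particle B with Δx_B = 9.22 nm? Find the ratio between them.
Particle A has the larger minimum momentum uncertainty, by a factor of 10.02.

For each particle, the minimum momentum uncertainty is Δp_min = ℏ/(2Δx):

Particle A: Δp_A = ℏ/(2×9.200e-10 m) = 5.731e-26 kg·m/s
Particle B: Δp_B = ℏ/(2×9.220e-09 m) = 5.719e-27 kg·m/s

Ratio: Δp_A/Δp_B = 10.02

Since Δp_min ∝ 1/Δx, the particle with smaller position uncertainty (A) has larger momentum uncertainty.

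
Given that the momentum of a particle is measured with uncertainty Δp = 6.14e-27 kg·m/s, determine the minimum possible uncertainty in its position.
8.588 nm

Using the Heisenberg uncertainty principle:
ΔxΔp ≥ ℏ/2

The minimum uncertainty in position is:
Δx_min = ℏ/(2Δp)
Δx_min = (1.055e-34 J·s) / (2 × 6.140e-27 kg·m/s)
Δx_min = 8.588e-09 m = 8.588 nm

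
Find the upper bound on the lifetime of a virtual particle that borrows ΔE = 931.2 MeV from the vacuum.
3.534 × 10^-25 s

Using the energy-time uncertainty principle:
ΔEΔt ≥ ℏ/2

For a virtual particle borrowing energy ΔE, the maximum lifetime is:
Δt_max = ℏ/(2ΔE)

Converting energy:
ΔE = 931.2 MeV = 1.492e-10 J

Δt_max = (1.055e-34 J·s) / (2 × 1.492e-10 J)
Δt_max = 3.534e-25 s = 3.534 × 10^-25 s

Virtual particles with higher borrowed energy exist for shorter times.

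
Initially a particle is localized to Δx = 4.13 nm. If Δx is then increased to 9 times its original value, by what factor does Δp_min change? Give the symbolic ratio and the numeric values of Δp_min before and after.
Original Δp_min = 1.277 × 10^-26 kg·m/s; new Δp'_min = 1.419 × 10^-27 kg·m/s; ratio Δp'_min/Δp_min = 1/9.

From the uncertainty principle ΔxΔp ≥ ℏ/2, the minimum momentum uncertainty is Δp_min = ℏ/(2Δx).

Original (Δx = 4.13 nm = 4.130e-09 m):
Δp_min = (1.055e-34 J·s)/(2 × 4.130e-09 m) = 1.277e-26 kg·m/s

When Δx → 9Δx:
Δp'_min = ℏ/(2 × 9Δx) = (1/9) × ℏ/(2Δx) = (1/9) × Δp_min
Δp'_min = 1/9 × 1.277e-26 kg·m/s = 1.419e-27 kg·m/s

Since Δp_min ∝ 1/Δx, when Δx is increased to 9 times its original value, Δp_min decreases to 1/9 of its original value.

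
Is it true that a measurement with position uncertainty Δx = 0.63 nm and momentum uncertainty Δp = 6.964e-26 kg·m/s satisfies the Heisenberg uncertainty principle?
No, it violates the uncertainty principle (impossible measurement).

Calculate the product ΔxΔp:
ΔxΔp = (6.300e-10 m) × (6.964e-26 kg·m/s)
ΔxΔp = 4.387e-35 J·s

Compare to the minimum allowed value ℏ/2:
ℏ/2 = 5.273e-35 J·s

Since ΔxΔp = 4.387e-35 J·s < 5.273e-35 J·s = ℏ/2,
the measurement violates the uncertainty principle.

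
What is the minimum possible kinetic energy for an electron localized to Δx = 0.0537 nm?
3.303 eV

Localizing a particle requires giving it sufficient momentum uncertainty:

1. From uncertainty principle: Δp ≥ ℏ/(2Δx)
   Δp_min = (1.055e-34 J·s) / (2 × 5.370e-11 m)
   Δp_min = 9.819e-25 kg·m/s

2. This momentum uncertainty corresponds to kinetic energy:
   KE ≈ (Δp)²/(2m) = (9.819e-25)²/(2 × 9.109e-31 kg)
   KE = 5.292e-19 J = 3.303 eV

Tighter localization requires more energy.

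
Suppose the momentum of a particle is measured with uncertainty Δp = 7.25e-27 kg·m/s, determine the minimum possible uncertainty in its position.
7.273 nm

Using the Heisenberg uncertainty principle:
ΔxΔp ≥ ℏ/2

The minimum uncertainty in position is:
Δx_min = ℏ/(2Δp)
Δx_min = (1.055e-34 J·s) / (2 × 7.250e-27 kg·m/s)
Δx_min = 7.273e-09 m = 7.273 nm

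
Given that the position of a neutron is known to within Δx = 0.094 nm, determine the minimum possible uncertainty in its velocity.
334.906 m/s

Using the Heisenberg uncertainty principle and Δp = mΔv:
ΔxΔp ≥ ℏ/2
Δx(mΔv) ≥ ℏ/2

The minimum uncertainty in velocity is:
Δv_min = ℏ/(2mΔx)
Δv_min = (1.055e-34 J·s) / (2 × 1.675e-27 kg × 9.400e-11 m)
Δv_min = 3.349e+02 m/s = 334.906 m/s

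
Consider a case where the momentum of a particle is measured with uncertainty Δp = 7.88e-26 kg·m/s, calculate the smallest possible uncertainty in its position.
669.145 pm

Using the Heisenberg uncertainty principle:
ΔxΔp ≥ ℏ/2

The minimum uncertainty in position is:
Δx_min = ℏ/(2Δp)
Δx_min = (1.055e-34 J·s) / (2 × 7.880e-26 kg·m/s)
Δx_min = 6.691e-10 m = 669.145 pm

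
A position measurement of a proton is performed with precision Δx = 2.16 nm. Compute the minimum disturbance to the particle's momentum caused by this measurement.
2.441 × 10^-26 kg·m/s

The uncertainty principle implies that measuring position disturbs momentum:
ΔxΔp ≥ ℏ/2

When we measure position with precision Δx, we necessarily introduce a momentum uncertainty:
Δp ≥ ℏ/(2Δx)
Δp_min = (1.055e-34 J·s) / (2 × 2.160e-09 m)
Δp_min = 2.441e-26 kg·m/s

The more precisely we measure position, the greater the momentum disturbance.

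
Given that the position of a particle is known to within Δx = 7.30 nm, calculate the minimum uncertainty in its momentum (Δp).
7.223 × 10^-27 kg·m/s

Using the Heisenberg uncertainty principle:
ΔxΔp ≥ ℏ/2

The minimum uncertainty in momentum is:
Δp_min = ℏ/(2Δx)
Δp_min = (1.055e-34 J·s) / (2 × 7.300e-09 m)
Δp_min = 7.223e-27 kg·m/s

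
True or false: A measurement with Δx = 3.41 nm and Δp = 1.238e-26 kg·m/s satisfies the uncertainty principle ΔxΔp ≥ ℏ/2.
No, it violates the uncertainty principle (impossible measurement).

Calculate the product ΔxΔp:
ΔxΔp = (3.410e-09 m) × (1.238e-26 kg·m/s)
ΔxΔp = 4.222e-35 J·s

Compare to the minimum allowed value ℏ/2:
ℏ/2 = 5.273e-35 J·s

Since ΔxΔp = 4.222e-35 J·s < 5.273e-35 J·s = ℏ/2,
the measurement violates the uncertainty principle.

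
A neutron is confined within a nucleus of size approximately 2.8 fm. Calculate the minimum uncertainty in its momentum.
1.883 × 10^-20 kg·m/s

Using the Heisenberg uncertainty principle:
ΔxΔp ≥ ℏ/2

With Δx ≈ L = 2.800e-15 m (the confinement size):
Δp_min = ℏ/(2Δx)
Δp_min = (1.055e-34 J·s) / (2 × 2.800e-15 m)
Δp_min = 1.883e-20 kg·m/s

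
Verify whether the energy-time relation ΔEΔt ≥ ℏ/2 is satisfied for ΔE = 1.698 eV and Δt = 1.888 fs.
Yes, it satisfies the uncertainty relation.

Calculate the product ΔEΔt:
ΔE = 1.698 eV = 2.720e-19 J
ΔEΔt = (2.720e-19 J) × (1.888e-15 s)
ΔEΔt = 5.136e-34 J·s

Compare to the minimum allowed value ℏ/2:
ℏ/2 = 5.273e-35 J·s

Since ΔEΔt = 5.136e-34 J·s ≥ 5.273e-35 J·s = ℏ/2,
this satisfies the uncertainty relation.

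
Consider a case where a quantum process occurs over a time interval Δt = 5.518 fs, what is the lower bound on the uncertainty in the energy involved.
59.642 meV

Using the energy-time uncertainty principle:
ΔEΔt ≥ ℏ/2

The minimum uncertainty in energy is:
ΔE_min = ℏ/(2Δt)
ΔE_min = (1.055e-34 J·s) / (2 × 5.518e-15 s)
ΔE_min = 9.556e-21 J = 59.642 meV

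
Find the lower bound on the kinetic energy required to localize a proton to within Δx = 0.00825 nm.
76.216 meV

Localizing a particle requires giving it sufficient momentum uncertainty:

1. From uncertainty principle: Δp ≥ ℏ/(2Δx)
   Δp_min = (1.055e-34 J·s) / (2 × 8.250e-12 m)
   Δp_min = 6.391e-24 kg·m/s

2. This momentum uncertainty corresponds to kinetic energy:
   KE ≈ (Δp)²/(2m) = (6.391e-24)²/(2 × 1.673e-27 kg)
   KE = 1.221e-20 J = 76.216 meV

Tighter localization requires more energy.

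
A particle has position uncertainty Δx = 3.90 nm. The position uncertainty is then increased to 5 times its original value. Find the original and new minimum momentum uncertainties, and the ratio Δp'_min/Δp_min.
Original Δp_min = 1.352 × 10^-26 kg·m/s; new Δp'_min = 2.704 × 10^-27 kg·m/s; ratio Δp'_min/Δp_min = 1/5.

From the uncertainty principle ΔxΔp ≥ ℏ/2, the minimum momentum uncertainty is Δp_min = ℏ/(2Δx).

Original (Δx = 3.90 nm = 3.900e-09 m):
Δp_min = (1.055e-34 J·s)/(2 × 3.900e-09 m) = 1.352e-26 kg·m/s

When Δx → 5Δx:
Δp'_min = ℏ/(2 × 5Δx) = (1/5) × ℏ/(2Δx) = (1/5) × Δp_min
Δp'_min = 1/5 × 1.352e-26 kg·m/s = 2.704e-27 kg·m/s

Since Δp_min ∝ 1/Δx, when Δx is increased to 5 times its original value, Δp_min decreases to 1/5 of its original value.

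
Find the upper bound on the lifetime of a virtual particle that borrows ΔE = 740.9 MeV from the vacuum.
4.442 × 10^-25 s

Using the energy-time uncertainty principle:
ΔEΔt ≥ ℏ/2

For a virtual particle borrowing energy ΔE, the maximum lifetime is:
Δt_max = ℏ/(2ΔE)

Converting energy:
ΔE = 740.9 MeV = 1.187e-10 J

Δt_max = (1.055e-34 J·s) / (2 × 1.187e-10 J)
Δt_max = 4.442e-25 s = 4.442 × 10^-25 s

Virtual particles with higher borrowed energy exist for shorter times.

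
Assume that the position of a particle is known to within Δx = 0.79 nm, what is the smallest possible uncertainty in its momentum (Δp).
6.675 × 10^-26 kg·m/s

Using the Heisenberg uncertainty principle:
ΔxΔp ≥ ℏ/2

The minimum uncertainty in momentum is:
Δp_min = ℏ/(2Δx)
Δp_min = (1.055e-34 J·s) / (2 × 7.900e-10 m)
Δp_min = 6.675e-26 kg·m/s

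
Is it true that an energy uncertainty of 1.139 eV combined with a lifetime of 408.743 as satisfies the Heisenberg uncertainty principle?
Yes, it satisfies the uncertainty relation.

Calculate the product ΔEΔt:
ΔE = 1.139 eV = 1.825e-19 J
ΔEΔt = (1.825e-19 J) × (4.087e-16 s)
ΔEΔt = 7.459e-35 J·s

Compare to the minimum allowed value ℏ/2:
ℏ/2 = 5.273e-35 J·s

Since ΔEΔt = 7.459e-35 J·s ≥ 5.273e-35 J·s = ℏ/2,
this satisfies the uncertainty relation.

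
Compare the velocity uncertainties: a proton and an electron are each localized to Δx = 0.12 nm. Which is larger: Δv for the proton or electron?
The electron has the larger minimum velocity uncertainty, by a ratio of 1836.2.

For both particles, Δp_min = ℏ/(2Δx) = 4.394e-25 kg·m/s (same for both).

The velocity uncertainty is Δv = Δp/m:
- proton: Δv = 4.394e-25 / 1.673e-27 = 2.627e+02 m/s = 262.704 m/s
- electron: Δv = 4.394e-25 / 9.109e-31 = 4.824e+05 m/s = 482.365 km/s

Ratio: 4.824e+05 / 2.627e+02 = 1836.2

The lighter particle has larger velocity uncertainty because Δv ∝ 1/m.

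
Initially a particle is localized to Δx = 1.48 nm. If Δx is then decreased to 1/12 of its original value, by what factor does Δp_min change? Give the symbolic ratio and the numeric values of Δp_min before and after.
Original Δp_min = 3.563 × 10^-26 kg·m/s; new Δp'_min = 4.275 × 10^-25 kg·m/s; ratio Δp'_min/Δp_min = 12.

From the uncertainty principle ΔxΔp ≥ ℏ/2, the minimum momentum uncertainty is Δp_min = ℏ/(2Δx).

Original (Δx = 1.48 nm = 1.480e-09 m):
Δp_min = (1.055e-34 J·s)/(2 × 1.480e-09 m) = 3.563e-26 kg·m/s

When Δx → (1/12)Δx:
Δp'_min = ℏ/(2 × (1/12)Δx) = 12 × ℏ/(2Δx) = 12 × Δp_min
Δp'_min = 12 × 3.563e-26 kg·m/s = 4.275e-25 kg·m/s

Since Δp_min ∝ 1/Δx, when Δx is decreased to 1/12 of its original value, Δp_min increases to 12 times its original value.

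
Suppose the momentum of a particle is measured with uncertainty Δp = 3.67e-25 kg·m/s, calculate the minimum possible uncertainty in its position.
143.675 pm

Using the Heisenberg uncertainty principle:
ΔxΔp ≥ ℏ/2

The minimum uncertainty in position is:
Δx_min = ℏ/(2Δp)
Δx_min = (1.055e-34 J·s) / (2 × 3.670e-25 kg·m/s)
Δx_min = 1.437e-10 m = 143.675 pm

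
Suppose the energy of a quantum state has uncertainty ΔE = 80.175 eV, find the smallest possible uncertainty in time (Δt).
4.105 as

Using the energy-time uncertainty principle:
ΔEΔt ≥ ℏ/2

The minimum uncertainty in time is:
Δt_min = ℏ/(2ΔE)
Δt_min = (1.055e-34 J·s) / (2 × 1.285e-17 J)
Δt_min = 4.105e-18 s = 4.105 as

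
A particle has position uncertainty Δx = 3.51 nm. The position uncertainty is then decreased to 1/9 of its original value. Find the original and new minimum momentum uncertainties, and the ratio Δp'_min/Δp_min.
Original Δp_min = 1.502 × 10^-26 kg·m/s; new Δp'_min = 1.352 × 10^-25 kg·m/s; ratio Δp'_min/Δp_min = 9.

From the uncertainty principle ΔxΔp ≥ ℏ/2, the minimum momentum uncertainty is Δp_min = ℏ/(2Δx).

Original (Δx = 3.51 nm = 3.510e-09 m):
Δp_min = (1.055e-34 J·s)/(2 × 3.510e-09 m) = 1.502e-26 kg·m/s

When Δx → (1/9)Δx:
Δp'_min = ℏ/(2 × (1/9)Δx) = 9 × ℏ/(2Δx) = 9 × Δp_min
Δp'_min = 9 × 1.502e-26 kg·m/s = 1.352e-25 kg·m/s

Since Δp_min ∝ 1/Δx, when Δx is decreased to 1/9 of its original value, Δp_min increases to 9 times its original value.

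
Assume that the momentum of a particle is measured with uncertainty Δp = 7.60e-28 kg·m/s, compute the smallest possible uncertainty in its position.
69.380 nm

Using the Heisenberg uncertainty principle:
ΔxΔp ≥ ℏ/2

The minimum uncertainty in position is:
Δx_min = ℏ/(2Δp)
Δx_min = (1.055e-34 J·s) / (2 × 7.600e-28 kg·m/s)
Δx_min = 6.938e-08 m = 69.380 nm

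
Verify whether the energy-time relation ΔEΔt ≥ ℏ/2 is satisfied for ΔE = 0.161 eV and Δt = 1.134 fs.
No, it violates the uncertainty relation.

Calculate the product ΔEΔt:
ΔE = 0.161 eV = 2.580e-20 J
ΔEΔt = (2.580e-20 J) × (1.134e-15 s)
ΔEΔt = 2.925e-35 J·s

Compare to the minimum allowed value ℏ/2:
ℏ/2 = 5.273e-35 J·s

Since ΔEΔt = 2.925e-35 J·s < 5.273e-35 J·s = ℏ/2,
this violates the uncertainty relation.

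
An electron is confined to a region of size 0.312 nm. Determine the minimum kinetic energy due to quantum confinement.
97.848 meV

Using the uncertainty principle:

1. Position uncertainty: Δx ≈ 3.120e-10 m
2. Minimum momentum uncertainty: Δp = ℏ/(2Δx) = 1.690e-25 kg·m/s
3. Minimum kinetic energy:
   KE = (Δp)²/(2m) = (1.690e-25)²/(2 × 9.109e-31 kg)
   KE = 1.568e-20 J = 97.848 meV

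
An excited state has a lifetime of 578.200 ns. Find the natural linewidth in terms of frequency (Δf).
137.630 kHz

Using the energy-time uncertainty principle and E = hf:
ΔEΔt ≥ ℏ/2
hΔf·Δt ≥ ℏ/2

The minimum frequency uncertainty is:
Δf = ℏ/(2hτ) = 1/(4πτ)
Δf = 1/(4π × 5.782e-07 s)
Δf = 1.376e+05 Hz = 137.630 kHz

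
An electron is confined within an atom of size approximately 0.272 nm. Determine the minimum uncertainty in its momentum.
1.939 × 10^-25 kg·m/s

Using the Heisenberg uncertainty principle:
ΔxΔp ≥ ℏ/2

With Δx ≈ L = 2.720e-10 m (the confinement size):
Δp_min = ℏ/(2Δx)
Δp_min = (1.055e-34 J·s) / (2 × 2.720e-10 m)
Δp_min = 1.939e-25 kg·m/s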